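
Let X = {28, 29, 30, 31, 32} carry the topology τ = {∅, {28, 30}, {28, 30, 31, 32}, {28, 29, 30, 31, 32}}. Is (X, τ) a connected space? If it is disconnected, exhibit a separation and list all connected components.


(X, τ) is connected.

Find clopen sets (U ∈ τ with X ∖ U ∈ τ):
  U = ∅, X ∖ U = {28, 29, 30, 31, 32} — both open, so U is clopen.
  U = {28, 29, 30, 31, 32}, X ∖ U = ∅ — both open, so U is clopen.
Only trivial clopens (∅ and X) exist, so (X, τ) is connected.
Compute connected components by grouping points that agree on all clopens:
  component: {28, 29, 30, 31, 32}


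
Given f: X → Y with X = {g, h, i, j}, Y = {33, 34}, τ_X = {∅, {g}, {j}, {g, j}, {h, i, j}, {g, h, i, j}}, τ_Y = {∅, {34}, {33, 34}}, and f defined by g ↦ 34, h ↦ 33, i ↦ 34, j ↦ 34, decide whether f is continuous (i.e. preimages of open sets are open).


f is NOT continuous.

Compute f^{-1}(U) for each U ∈ τ_Y:
  U = ∅: f^{-1}(U) = ∅ ∈ τ_X ✓.
  U = {34}: f^{-1}(U) = {g, i, j} ∉ τ_X ✗.
  U = {33, 34}: f^{-1}(U) = {g, h, i, j} ∈ τ_X ✓.
Found U = {34} with f^{-1}(U) = {g, i, j} not in τ_X. Therefore f is NOT continuous.


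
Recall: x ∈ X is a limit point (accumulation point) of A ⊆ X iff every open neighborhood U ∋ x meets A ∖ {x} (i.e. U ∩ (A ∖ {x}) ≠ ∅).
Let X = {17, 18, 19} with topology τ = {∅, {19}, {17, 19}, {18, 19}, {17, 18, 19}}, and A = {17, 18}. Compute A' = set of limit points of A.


A' = ∅

For each x ∈ X, list the open sets U ∈ τ with x ∈ U, then check whether U ∩ (A ∖ {x}) ≠ ∅ for every such U.
  x = 17: open {17, 19} ∋ x has {17, 19} ∩ (A ∖ {17}) = ∅, so x is NOT a limit point.
  x = 18: open {18, 19} ∋ x has {18, 19} ∩ (A ∖ {18}) = ∅, so x is NOT a limit point.
  x = 19: open {19} ∋ x has {19} ∩ (A ∖ {19}) = ∅, so x is NOT a limit point.
Collecting: A' = ∅.


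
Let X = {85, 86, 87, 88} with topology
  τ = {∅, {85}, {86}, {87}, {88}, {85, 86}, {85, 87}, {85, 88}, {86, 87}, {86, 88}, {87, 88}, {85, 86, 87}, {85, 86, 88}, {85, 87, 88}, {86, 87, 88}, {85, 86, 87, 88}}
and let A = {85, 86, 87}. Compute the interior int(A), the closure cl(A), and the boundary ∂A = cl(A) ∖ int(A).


int(A) = {85, 86, 87}, cl(A) = {85, 86, 87}, ∂A = ∅.

Closed sets in (X, τ) are complements of opens:
  closed(X, τ) = {∅, {85}, {86}, {87}, {88}, {85, 86}, {85, 87}, {85, 88}, {86, 87}, {86, 88}, {87, 88}, {85, 86, 87}, {85, 86, 88}, {85, 87, 88}, {86, 87, 88}, {85, 86, 87, 88}}.
int(A) = ⋃ {U ∈ τ : U ⊆ A}. Opens contained in A: ∅, {85}, {86}, {87}, {85, 86}, {85, 87}, {86, 87}, {85, 86, 87}.
Taking the union of these: int(A) = {85, 86, 87}.
cl(A) = ⋂ {C closed : A ⊆ C}. Closed sets containing A: {85, 86, 87}, {85, 86, 87, 88}.
Intersecting these: cl(A) = {85, 86, 87}.
∂A = cl(A) ∖ int(A) = {85, 86, 87} ∖ {85, 86, 87} = ∅.


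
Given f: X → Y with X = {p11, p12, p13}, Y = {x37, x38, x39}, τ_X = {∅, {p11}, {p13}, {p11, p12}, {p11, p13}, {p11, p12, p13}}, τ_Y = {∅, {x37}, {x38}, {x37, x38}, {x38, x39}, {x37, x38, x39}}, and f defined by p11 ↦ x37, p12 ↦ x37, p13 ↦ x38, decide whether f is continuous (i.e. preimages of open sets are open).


f IS continuous.

Compute f^{-1}(U) for each U ∈ τ_Y:
  U = ∅: f^{-1}(U) = ∅ ∈ τ_X ✓.
  U = {x37}: f^{-1}(U) = {p11, p12} ∈ τ_X ✓.
  U = {x38}: f^{-1}(U) = {p13} ∈ τ_X ✓.
  U = {x37, x38}: f^{-1}(U) = {p11, p12, p13} ∈ τ_X ✓.
  U = {x38, x39}: f^{-1}(U) = {p13} ∈ τ_X ✓.
  U = {x37, x38, x39}: f^{-1}(U) = {p11, p12, p13} ∈ τ_X ✓.
Every preimage lies in τ_X, so f IS continuous.


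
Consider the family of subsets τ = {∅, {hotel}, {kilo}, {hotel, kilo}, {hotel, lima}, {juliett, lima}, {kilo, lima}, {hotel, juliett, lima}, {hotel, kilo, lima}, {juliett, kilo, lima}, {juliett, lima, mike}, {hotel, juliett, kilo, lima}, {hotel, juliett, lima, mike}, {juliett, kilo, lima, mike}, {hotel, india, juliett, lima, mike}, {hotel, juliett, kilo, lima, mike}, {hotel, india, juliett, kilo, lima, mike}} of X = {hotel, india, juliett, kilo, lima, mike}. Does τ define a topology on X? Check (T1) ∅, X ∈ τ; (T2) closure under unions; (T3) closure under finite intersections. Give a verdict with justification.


τ is NOT a topology on X.

Axiom (T1): ∅ ∈ τ? Yes; X ∈ τ? Yes.
Axiom (T2/T3): check pairwise unions and intersections of members of τ.
Counterexample for (T3): {hotel, lima} ∩ {juliett, lima} = {lima} ∉ τ. Therefore τ is NOT a topology.


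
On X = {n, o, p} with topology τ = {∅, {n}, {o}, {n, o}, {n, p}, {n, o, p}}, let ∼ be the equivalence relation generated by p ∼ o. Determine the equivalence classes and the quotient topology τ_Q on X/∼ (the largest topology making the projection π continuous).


X/∼ = {[n], [o=p]}; |τ_Q| = 3.

Equivalence classes: [n], [o=p].
Quotient map π: X → X/∼ sends n ↦ [n], o ↦ [o=p], p ↦ [o=p].
For each subset V ⊆ X/∼, compute π^{-1}(V) ⊆ X and check whether π^{-1}(V) ∈ τ. V is open in τ_Q iff π^{-1}(V) ∈ τ.
  V = {}: π^{-1}(V) = ∅ ∈ τ ✓.
  V = {[n]}: π^{-1}(V) = {n} ∈ τ ✓.
  V = {[o=p]}: π^{-1}(V) = {o, p} ∉ τ ✗.
  V = {[n], [o=p]}: π^{-1}(V) = {n, o, p} ∈ τ ✓.
Open sets in the quotient: τ_Q = {{}, {[n]}, {[n], [o=p]}} (3 elements).


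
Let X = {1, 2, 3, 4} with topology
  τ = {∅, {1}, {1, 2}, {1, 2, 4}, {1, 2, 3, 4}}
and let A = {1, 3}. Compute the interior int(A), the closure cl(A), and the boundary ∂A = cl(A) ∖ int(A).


int(A) = {1}, cl(A) = {1, 2, 3, 4}, ∂A = {2, 3, 4}.

Closed sets in (X, τ) are complements of opens:
  closed(X, τ) = {∅, {3}, {3, 4}, {2, 3, 4}, {1, 2, 3, 4}}.
int(A) = ⋃ {U ∈ τ : U ⊆ A}. Opens contained in A: ∅, {1}.
Taking the union of these: int(A) = {1}.
cl(A) = ⋂ {C closed : A ⊆ C}. Closed sets containing A: {1, 2, 3, 4}.
Intersecting these: cl(A) = {1, 2, 3, 4}.
∂A = cl(A) ∖ int(A) = {1, 2, 3, 4} ∖ {1} = {2, 3, 4}.


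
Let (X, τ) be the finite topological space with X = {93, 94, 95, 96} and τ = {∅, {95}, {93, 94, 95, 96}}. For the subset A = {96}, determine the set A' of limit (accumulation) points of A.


A' = {93, 94}

For each x ∈ X, list the open sets U ∈ τ with x ∈ U, then check whether U ∩ (A ∖ {x}) ≠ ∅ for every such U.
  x = 93: opens ∋ x are {93, 94, 95, 96}; each meets A ∖ {93}, so x IS a limit point.
  x = 94: opens ∋ x are {93, 94, 95, 96}; each meets A ∖ {94}, so x IS a limit point.
  x = 95: open {95} ∋ x has {95} ∩ (A ∖ {95}) = ∅, so x is NOT a limit point.
  x = 96: open {93, 94, 95, 96} ∋ x has {93, 94, 95, 96} ∩ (A ∖ {96}) = ∅, so x is NOT a limit point.
Collecting: A' = {93, 94}.


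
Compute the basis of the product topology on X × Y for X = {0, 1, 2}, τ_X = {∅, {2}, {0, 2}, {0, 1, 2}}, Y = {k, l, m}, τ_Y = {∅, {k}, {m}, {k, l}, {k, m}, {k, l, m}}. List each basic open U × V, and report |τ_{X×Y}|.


Basis B = {∅ × ∅, {2} × {k}, {2} × {m}, {0, 2} × {k}, {0, 2} × {m}, {2} × {k, l}, {2} × {k, m}, {0, 1, 2} × {k}, {0, 1, 2} × {m}, {2} × {k, l, m}, {0, 2} × {k, l}, {0, 2} × {k, m}, {0, 2} × {k, l, m}, {0, 1, 2} × {k, l}, {0, 1, 2} × {k, m}, {0, 1, 2} × {k, l, m}}; |τ_{X×Y}| = 40.

Enumerate products U × V with U ∈ τ_X, V ∈ τ_Y (deduplicated):
  ∅ × ∅ = {} (∅)
  {2} × {k} = {(2,k)}
  {2} × {m} = {(2,m)}
  {0, 2} × {k} = {(0,k), (2,k)}
  {0, 2} × {m} = {(0,m), (2,m)}
  {2} × {k, l} = {(2,k), (2,l)}
  {2} × {k, m} = {(2,k), (2,m)}
  {0, 1, 2} × {k} = {(0,k), (1,k), (2,k)}
  {0, 1, 2} × {m} = {(0,m), (1,m), (2,m)}
  {2} × {k, l, m} = {(2,k), (2,l), (2,m)}
  {0, 2} × {k, l} = {(0,k), (0,l), (2,k), (2,l)}
  {0, 2} × {k, m} = {(0,k), (0,m), (2,k), (2,m)}
  {0, 2} × {k, l, m} = {(0,k), (0,l), (0,m), (2,k), (2,l), (2,m)}
  {0, 1, 2} × {k, l} = {(0,k), (0,l), (1,k), (1,l), (2,k), (2,l)}
  {0, 1, 2} × {k, m} = {(0,k), (0,m), (1,k), (1,m), (2,k), (2,m)}
  {0, 1, 2} × {k, l, m} = {(0,k), (0,l), (0,m), (1,k), (1,l), (1,m), (2,k), (2,l), (2,m)}
These 16 distinct sets form the basis B.
Close under arbitrary unions to get τ_{X×Y}; counting gives |τ_{X×Y}| = 40.


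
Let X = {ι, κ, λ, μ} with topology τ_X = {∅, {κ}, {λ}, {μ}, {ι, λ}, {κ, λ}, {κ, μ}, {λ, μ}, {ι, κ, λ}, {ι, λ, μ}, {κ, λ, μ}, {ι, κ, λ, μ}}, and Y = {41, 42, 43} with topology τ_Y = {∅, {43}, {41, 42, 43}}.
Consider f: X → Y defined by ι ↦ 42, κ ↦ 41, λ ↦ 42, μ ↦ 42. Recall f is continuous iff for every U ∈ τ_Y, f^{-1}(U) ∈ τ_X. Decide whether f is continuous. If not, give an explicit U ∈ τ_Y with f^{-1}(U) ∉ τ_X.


f IS continuous.

Compute f^{-1}(U) for each U ∈ τ_Y:
  U = ∅: f^{-1}(U) = ∅ ∈ τ_X ✓.
  U = {43}: f^{-1}(U) = ∅ ∈ τ_X ✓.
  U = {41, 42, 43}: f^{-1}(U) = {ι, κ, λ, μ} ∈ τ_X ✓.
Every preimage lies in τ_X, so f IS continuous.


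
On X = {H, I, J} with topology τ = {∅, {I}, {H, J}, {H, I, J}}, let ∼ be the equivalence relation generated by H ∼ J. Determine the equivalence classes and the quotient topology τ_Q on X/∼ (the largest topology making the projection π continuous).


X/∼ = {[H=J], [I]}; |τ_Q| = 4.

Equivalence classes: [H=J], [I].
Quotient map π: X → X/∼ sends H ↦ [H=J], I ↦ [I], J ↦ [H=J].
For each subset V ⊆ X/∼, compute π^{-1}(V) ⊆ X and check whether π^{-1}(V) ∈ τ. V is open in τ_Q iff π^{-1}(V) ∈ τ.
  V = {}: π^{-1}(V) = ∅ ∈ τ ✓.
  V = {[H=J]}: π^{-1}(V) = {H, J} ∈ τ ✓.
  V = {[I]}: π^{-1}(V) = {I} ∈ τ ✓.
  V = {[H=J], [I]}: π^{-1}(V) = {H, I, J} ∈ τ ✓.
Open sets in the quotient: τ_Q = {{}, {[H=J]}, {[I]}, {[H=J], [I]}} (4 elements).


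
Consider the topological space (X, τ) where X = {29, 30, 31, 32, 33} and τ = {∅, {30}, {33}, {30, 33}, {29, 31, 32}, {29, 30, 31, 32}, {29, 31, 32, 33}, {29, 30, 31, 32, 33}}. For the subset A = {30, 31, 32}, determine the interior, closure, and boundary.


int(A) = {30}, cl(A) = {29, 30, 31, 32}, ∂A = {29, 31, 32}.

Closed sets in (X, τ) are complements of opens:
  closed(X, τ) = {∅, {30}, {33}, {30, 33}, {29, 31, 32}, {29, 30, 31, 32}, {29, 31, 32, 33}, {29, 30, 31, 32, 33}}.
int(A) = ⋃ {U ∈ τ : U ⊆ A}. Opens contained in A: ∅, {30}.
Taking the union of these: int(A) = {30}.
cl(A) = ⋂ {C closed : A ⊆ C}. Closed sets containing A: {29, 30, 31, 32}, {29, 30, 31, 32, 33}.
Intersecting these: cl(A) = {29, 30, 31, 32}.
∂A = cl(A) ∖ int(A) = {29, 30, 31, 32} ∖ {30} = {29, 31, 32}.


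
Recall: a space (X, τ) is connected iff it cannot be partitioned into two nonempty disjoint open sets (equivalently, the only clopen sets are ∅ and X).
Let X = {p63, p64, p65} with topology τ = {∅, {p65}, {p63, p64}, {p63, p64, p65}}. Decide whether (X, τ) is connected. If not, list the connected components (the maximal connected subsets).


(X, τ) is disconnected; components = [{p65}, {p63, p64}].

Find clopen sets (U ∈ τ with X ∖ U ∈ τ):
  U = ∅, X ∖ U = {p63, p64, p65} — both open, so U is clopen.
  U = {p65}, X ∖ U = {p63, p64} — both open, so U is clopen.
  U = {p63, p64}, X ∖ U = {p65} — both open, so U is clopen.
  U = {p63, p64, p65}, X ∖ U = ∅ — both open, so U is clopen.
Nontrivial clopen(s) exist: e.g. {p63, p64}. So (X, τ) is disconnected.
Compute connected components by grouping points that agree on all clopens:
  component: {p65}
  component: {p63, p64}


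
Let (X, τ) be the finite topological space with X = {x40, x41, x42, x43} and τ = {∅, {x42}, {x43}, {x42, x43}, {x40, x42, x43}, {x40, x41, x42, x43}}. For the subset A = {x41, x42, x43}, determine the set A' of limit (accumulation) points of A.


A' = {x40, x41}

For each x ∈ X, list the open sets U ∈ τ with x ∈ U, then check whether U ∩ (A ∖ {x}) ≠ ∅ for every such U.
  x = x40: opens ∋ x are {x40, x42, x43}, {x40, x41, x42, x43}; each meets A ∖ {x40}, so x IS a limit point.
  x = x41: opens ∋ x are {x40, x41, x42, x43}; each meets A ∖ {x41}, so x IS a limit point.
  x = x42: open {x42} ∋ x has {x42} ∩ (A ∖ {x42}) = ∅, so x is NOT a limit point.
  x = x43: open {x43} ∋ x has {x43} ∩ (A ∖ {x43}) = ∅, so x is NOT a limit point.
Collecting: A' = {x40, x41}.


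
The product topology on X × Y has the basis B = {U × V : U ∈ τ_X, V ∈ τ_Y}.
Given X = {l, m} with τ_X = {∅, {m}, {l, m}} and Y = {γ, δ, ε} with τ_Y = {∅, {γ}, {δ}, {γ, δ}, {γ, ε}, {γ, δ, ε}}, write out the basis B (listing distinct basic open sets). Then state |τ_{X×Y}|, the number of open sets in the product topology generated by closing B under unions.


Basis B = {∅ × ∅, {m} × {γ}, {m} × {δ}, {l, m} × {γ}, {l, m} × {δ}, {m} × {γ, δ}, {m} × {γ, ε}, {m} × {γ, δ, ε}, {l, m} × {γ, δ}, {l, m} × {γ, ε}, {l, m} × {γ, δ, ε}}; |τ_{X×Y}| = 18.

Enumerate products U × V with U ∈ τ_X, V ∈ τ_Y (deduplicated):
  ∅ × ∅ = {} (∅)
  {m} × {γ} = {(m,γ)}
  {m} × {δ} = {(m,δ)}
  {l, m} × {γ} = {(l,γ), (m,γ)}
  {l, m} × {δ} = {(l,δ), (m,δ)}
  {m} × {γ, δ} = {(m,γ), (m,δ)}
  {m} × {γ, ε} = {(m,γ), (m,ε)}
  {m} × {γ, δ, ε} = {(m,γ), (m,δ), (m,ε)}
  {l, m} × {γ, δ} = {(l,γ), (l,δ), (m,γ), (m,δ)}
  {l, m} × {γ, ε} = {(l,γ), (l,ε), (m,γ), (m,ε)}
  {l, m} × {γ, δ, ε} = {(l,γ), (l,δ), (l,ε), (m,γ), (m,δ), (m,ε)}
These 11 distinct sets form the basis B.
Close under arbitrary unions to get τ_{X×Y}; counting gives |τ_{X×Y}| = 18.


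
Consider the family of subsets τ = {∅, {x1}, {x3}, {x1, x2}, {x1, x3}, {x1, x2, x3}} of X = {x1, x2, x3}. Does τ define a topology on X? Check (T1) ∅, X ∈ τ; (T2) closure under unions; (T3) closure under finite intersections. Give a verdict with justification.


τ IS a topology on X.

Axiom (T1): ∅ ∈ τ? Yes; X ∈ τ? Yes.
Axiom (T2/T3): check pairwise unions and intersections of members of τ.
All pairwise intersections and unions checked — each lies in τ. Therefore τ satisfies (T1), (T2), (T3): it IS a topology on X.


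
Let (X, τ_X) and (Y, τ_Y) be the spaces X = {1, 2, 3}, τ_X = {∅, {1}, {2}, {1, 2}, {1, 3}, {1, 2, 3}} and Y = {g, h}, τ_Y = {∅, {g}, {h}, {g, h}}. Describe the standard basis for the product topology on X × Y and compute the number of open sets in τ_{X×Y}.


Basis B = {∅ × ∅, {1} × {g}, {1} × {h}, {2} × {g}, {2} × {h}, {1} × {g, h}, {1, 2} × {g}, {1, 3} × {g}, {1, 2} × {h}, {1, 3} × {h}, {2} × {g, h}, {1, 2, 3} × {g}, {1, 2, 3} × {h}, {1, 2} × {g, h}, {1, 3} × {g, h}, {1, 2, 3} × {g, h}}; |τ_{X×Y}| = 36.

Enumerate products U × V with U ∈ τ_X, V ∈ τ_Y (deduplicated):
  ∅ × ∅ = {} (∅)
  {1} × {g} = {(1,g)}
  {1} × {h} = {(1,h)}
  {2} × {g} = {(2,g)}
  {2} × {h} = {(2,h)}
  {1} × {g, h} = {(1,g), (1,h)}
  {1, 2} × {g} = {(1,g), (2,g)}
  {1, 3} × {g} = {(1,g), (3,g)}
  {1, 2} × {h} = {(1,h), (2,h)}
  {1, 3} × {h} = {(1,h), (3,h)}
  {2} × {g, h} = {(2,g), (2,h)}
  {1, 2, 3} × {g} = {(1,g), (2,g), (3,g)}
  {1, 2, 3} × {h} = {(1,h), (2,h), (3,h)}
  {1, 2} × {g, h} = {(1,g), (1,h), (2,g), (2,h)}
  {1, 3} × {g, h} = {(1,g), (1,h), (3,g), (3,h)}
  {1, 2, 3} × {g, h} = {(1,g), (1,h), (2,g), (2,h), (3,g), (3,h)}
These 16 distinct sets form the basis B.
Close under arbitrary unions to get τ_{X×Y}; counting gives |τ_{X×Y}| = 36.


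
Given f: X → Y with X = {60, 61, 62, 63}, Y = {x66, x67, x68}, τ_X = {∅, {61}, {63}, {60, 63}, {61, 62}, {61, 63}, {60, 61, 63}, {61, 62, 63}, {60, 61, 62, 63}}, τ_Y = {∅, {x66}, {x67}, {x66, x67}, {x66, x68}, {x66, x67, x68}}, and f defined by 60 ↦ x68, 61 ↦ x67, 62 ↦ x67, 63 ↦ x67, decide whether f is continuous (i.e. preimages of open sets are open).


f is NOT continuous.

Compute f^{-1}(U) for each U ∈ τ_Y:
  U = ∅: f^{-1}(U) = ∅ ∈ τ_X ✓.
  U = {x66}: f^{-1}(U) = ∅ ∈ τ_X ✓.
  U = {x67}: f^{-1}(U) = {61, 62, 63} ∈ τ_X ✓.
  U = {x66, x67}: f^{-1}(U) = {61, 62, 63} ∈ τ_X ✓.
  U = {x66, x68}: f^{-1}(U) = {60} ∉ τ_X ✗.
  U = {x66, x67, x68}: f^{-1}(U) = {60, 61, 62, 63} ∈ τ_X ✓.
Found U = {x66, x68} with f^{-1}(U) = {60} not in τ_X. Therefore f is NOT continuous.


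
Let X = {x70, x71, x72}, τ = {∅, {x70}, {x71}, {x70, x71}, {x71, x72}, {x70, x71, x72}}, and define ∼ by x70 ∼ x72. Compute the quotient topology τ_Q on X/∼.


X/∼ = {[x70=x72], [x71]}; |τ_Q| = 3.

Equivalence classes: [x70=x72], [x71].
Quotient map π: X → X/∼ sends x70 ↦ [x70=x72], x71 ↦ [x71], x72 ↦ [x70=x72].
For each subset V ⊆ X/∼, compute π^{-1}(V) ⊆ X and check whether π^{-1}(V) ∈ τ. V is open in τ_Q iff π^{-1}(V) ∈ τ.
  V = {}: π^{-1}(V) = ∅ ∈ τ ✓.
  V = {[x70=x72]}: π^{-1}(V) = {x70, x72} ∉ τ ✗.
  V = {[x71]}: π^{-1}(V) = {x71} ∈ τ ✓.
  V = {[x70=x72], [x71]}: π^{-1}(V) = {x70, x71, x72} ∈ τ ✓.
Open sets in the quotient: τ_Q = {{}, {[x71]}, {[x70=x72], [x71]}} (3 elements).


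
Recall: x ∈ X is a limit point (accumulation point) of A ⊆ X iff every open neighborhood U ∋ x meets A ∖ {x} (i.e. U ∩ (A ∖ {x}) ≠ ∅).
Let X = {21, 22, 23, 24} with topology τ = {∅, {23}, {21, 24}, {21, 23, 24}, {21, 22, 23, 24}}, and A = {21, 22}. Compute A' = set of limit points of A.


A' = {22, 24}

For each x ∈ X, list the open sets U ∈ τ with x ∈ U, then check whether U ∩ (A ∖ {x}) ≠ ∅ for every such U.
  x = 21: open {21, 24} ∋ x has {21, 24} ∩ (A ∖ {21}) = ∅, so x is NOT a limit point.
  x = 22: opens ∋ x are {21, 22, 23, 24}; each meets A ∖ {22}, so x IS a limit point.
  x = 23: open {23} ∋ x has {23} ∩ (A ∖ {23}) = ∅, so x is NOT a limit point.
  x = 24: opens ∋ x are {21, 24}, {21, 23, 24}, {21, 22, 23, 24}; each meets A ∖ {24}, so x IS a limit point.
Collecting: A' = {22, 24}.


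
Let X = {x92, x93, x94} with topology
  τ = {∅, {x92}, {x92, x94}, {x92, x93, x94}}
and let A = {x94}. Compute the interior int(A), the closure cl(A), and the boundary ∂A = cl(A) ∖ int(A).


int(A) = ∅, cl(A) = {x93, x94}, ∂A = {x93, x94}.

Closed sets in (X, τ) are complements of opens:
  closed(X, τ) = {∅, {x93}, {x93, x94}, {x92, x93, x94}}.
int(A) = ⋃ {U ∈ τ : U ⊆ A}. Opens contained in A: ∅.
Taking the union of these: int(A) = ∅.
cl(A) = ⋂ {C closed : A ⊆ C}. Closed sets containing A: {x93, x94}, {x92, x93, x94}.
Intersecting these: cl(A) = {x93, x94}.
∂A = cl(A) ∖ int(A) = {x93, x94} ∖ ∅ = {x93, x94}.


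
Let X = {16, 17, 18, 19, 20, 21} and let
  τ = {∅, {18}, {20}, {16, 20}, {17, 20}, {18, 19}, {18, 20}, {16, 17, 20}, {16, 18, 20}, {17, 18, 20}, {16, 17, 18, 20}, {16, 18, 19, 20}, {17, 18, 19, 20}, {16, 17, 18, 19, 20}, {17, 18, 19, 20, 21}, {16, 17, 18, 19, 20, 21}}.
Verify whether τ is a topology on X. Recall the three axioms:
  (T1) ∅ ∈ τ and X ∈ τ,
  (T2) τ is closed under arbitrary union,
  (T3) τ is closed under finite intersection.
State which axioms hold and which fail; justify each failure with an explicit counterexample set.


τ is NOT a topology on X.

Axiom (T1): ∅ ∈ τ? Yes; X ∈ τ? Yes.
Axiom (T2/T3): check pairwise unions and intersections of members of τ.
Counterexample for (T2): {20} ∪ {18, 19} = {18, 19, 20} ∉ τ. Therefore τ is NOT a topology.


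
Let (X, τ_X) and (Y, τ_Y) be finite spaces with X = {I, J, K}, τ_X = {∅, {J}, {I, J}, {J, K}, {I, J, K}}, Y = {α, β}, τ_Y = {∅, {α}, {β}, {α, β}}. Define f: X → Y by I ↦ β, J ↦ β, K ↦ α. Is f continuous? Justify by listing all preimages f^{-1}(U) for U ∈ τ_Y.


f is NOT continuous.

Compute f^{-1}(U) for each U ∈ τ_Y:
  U = ∅: f^{-1}(U) = ∅ ∈ τ_X ✓.
  U = {α}: f^{-1}(U) = {K} ∉ τ_X ✗.
  U = {β}: f^{-1}(U) = {I, J} ∈ τ_X ✓.
  U = {α, β}: f^{-1}(U) = {I, J, K} ∈ τ_X ✓.
Found U = {α} with f^{-1}(U) = {K} not in τ_X. Therefore f is NOT continuous.


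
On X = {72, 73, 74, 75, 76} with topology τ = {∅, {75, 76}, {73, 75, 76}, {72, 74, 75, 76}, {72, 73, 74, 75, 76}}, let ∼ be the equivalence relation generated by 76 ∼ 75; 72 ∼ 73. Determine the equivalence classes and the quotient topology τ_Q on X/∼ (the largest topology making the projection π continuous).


X/∼ = {[72=73], [74], [75=76]}; |τ_Q| = 3.

Equivalence classes: [72=73], [74], [75=76].
Quotient map π: X → X/∼ sends 72 ↦ [72=73], 73 ↦ [72=73], 74 ↦ [74], 75 ↦ [75=76], 76 ↦ [75=76].
For each subset V ⊆ X/∼, compute π^{-1}(V) ⊆ X and check whether π^{-1}(V) ∈ τ. V is open in τ_Q iff π^{-1}(V) ∈ τ.
  V = {}: π^{-1}(V) = ∅ ∈ τ ✓.
  V = {[72=73]}: π^{-1}(V) = {72, 73} ∉ τ ✗.
  V = {[74]}: π^{-1}(V) = {74} ∉ τ ✗.
  V = {[72=73], [74]}: π^{-1}(V) = {72, 73, 74} ∉ τ ✗.
  V = {[75=76]}: π^{-1}(V) = {75, 76} ∈ τ ✓.
  V = {[72=73], [75=76]}: π^{-1}(V) = {72, 73, 75, 76} ∉ τ ✗.
  V = {[74], [75=76]}: π^{-1}(V) = {74, 75, 76} ∉ τ ✗.
  V = {[72=73], [74], [75=76]}: π^{-1}(V) = {72, 73, 74, 75, 76} ∈ τ ✓.
Open sets in the quotient: τ_Q = {{}, {[75=76]}, {[72=73], [74], [75=76]}} (3 elements).


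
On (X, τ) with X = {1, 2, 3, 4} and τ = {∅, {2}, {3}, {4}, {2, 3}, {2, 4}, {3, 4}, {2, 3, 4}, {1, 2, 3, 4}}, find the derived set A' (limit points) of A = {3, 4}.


A' = {1}

For each x ∈ X, list the open sets U ∈ τ with x ∈ U, then check whether U ∩ (A ∖ {x}) ≠ ∅ for every such U.
  x = 1: opens ∋ x are {1, 2, 3, 4}; each meets A ∖ {1}, so x IS a limit point.
  x = 2: open {2} ∋ x has {2} ∩ (A ∖ {2}) = ∅, so x is NOT a limit point.
  x = 3: open {3} ∋ x has {3} ∩ (A ∖ {3}) = ∅, so x is NOT a limit point.
  x = 4: open {4} ∋ x has {4} ∩ (A ∖ {4}) = ∅, so x is NOT a limit point.
Collecting: A' = {1}.


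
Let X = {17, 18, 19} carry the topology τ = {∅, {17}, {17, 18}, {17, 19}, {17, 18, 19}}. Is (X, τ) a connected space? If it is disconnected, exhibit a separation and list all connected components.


(X, τ) is connected.

Find clopen sets (U ∈ τ with X ∖ U ∈ τ):
  U = ∅, X ∖ U = {17, 18, 19} — both open, so U is clopen.
  U = {17, 18, 19}, X ∖ U = ∅ — both open, so U is clopen.
Only trivial clopens (∅ and X) exist, so (X, τ) is connected.
Compute connected components by grouping points that agree on all clopens:
  component: {17, 18, 19}


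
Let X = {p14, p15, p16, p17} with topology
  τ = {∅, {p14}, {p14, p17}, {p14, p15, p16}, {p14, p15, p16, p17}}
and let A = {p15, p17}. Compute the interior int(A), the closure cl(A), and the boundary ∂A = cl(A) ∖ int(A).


int(A) = ∅, cl(A) = {p15, p16, p17}, ∂A = {p15, p16, p17}.

Closed sets in (X, τ) are complements of opens:
  closed(X, τ) = {∅, {p17}, {p15, p16}, {p15, p16, p17}, {p14, p15, p16, p17}}.
int(A) = ⋃ {U ∈ τ : U ⊆ A}. Opens contained in A: ∅.
Taking the union of these: int(A) = ∅.
cl(A) = ⋂ {C closed : A ⊆ C}. Closed sets containing A: {p15, p16, p17}, {p14, p15, p16, p17}.
Intersecting these: cl(A) = {p15, p16, p17}.
∂A = cl(A) ∖ int(A) = {p15, p16, p17} ∖ ∅ = {p15, p16, p17}.


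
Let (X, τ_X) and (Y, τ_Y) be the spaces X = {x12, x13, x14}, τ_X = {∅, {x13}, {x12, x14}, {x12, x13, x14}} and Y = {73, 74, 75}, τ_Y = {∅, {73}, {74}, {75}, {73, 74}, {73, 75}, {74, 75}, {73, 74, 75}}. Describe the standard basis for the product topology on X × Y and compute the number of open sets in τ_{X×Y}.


Basis B = {∅ × ∅, {x13} × {73}, {x13} × {74}, {x13} × {75}, {x12, x14} × {73}, {x12, x14} × {74}, {x12, x14} × {75}, {x13} × {73, 74}, {x13} × {73, 75}, {x13} × {74, 75}, {x12, x13, x14} × {73}, {x12, x13, x14} × {74}, {x12, x13, x14} × {75}, {x13} × {73, 74, 75}, {x12, x14} × {73, 74}, {x12, x14} × {73, 75}, {x12, x14} × {74, 75}, {x12, x14} × {73, 74, 75}, {x12, x13, x14} × {73, 74}, {x12, x13, x14} × {73, 75}, {x12, x13, x14} × {74, 75}, {x12, x13, x14} × {73, 74, 75}}; |τ_{X×Y}| = 64.

Enumerate products U × V with U ∈ τ_X, V ∈ τ_Y (deduplicated):
  ∅ × ∅ = {} (∅)
  {x13} × {73} = {(x13,73)}
  {x13} × {74} = {(x13,74)}
  {x13} × {75} = {(x13,75)}
  {x12, x14} × {73} = {(x12,73), (x14,73)}
  {x12, x14} × {74} = {(x12,74), (x14,74)}
  {x12, x14} × {75} = {(x12,75), (x14,75)}
  {x13} × {73, 74} = {(x13,73), (x13,74)}
  {x13} × {73, 75} = {(x13,73), (x13,75)}
  {x13} × {74, 75} = {(x13,74), (x13,75)}
  {x12, x13, x14} × {73} = {(x12,73), (x13,73), (x14,73)}
  {x12, x13, x14} × {74} = {(x12,74), (x13,74), (x14,74)}
  {x12, x13, x14} × {75} = {(x12,75), (x13,75), (x14,75)}
  {x13} × {73, 74, 75} = {(x13,73), (x13,74), (x13,75)}
  {x12, x14} × {73, 74} = {(x12,73), (x12,74), (x14,73), (x14,74)}
  {x12, x14} × {73, 75} = {(x12,73), (x12,75), (x14,73), (x14,75)}
  {x12, x14} × {74, 75} = {(x12,74), (x12,75), (x14,74), (x14,75)}
  {x12, x14} × {73, 74, 75} = {(x12,73), (x12,74), (x12,75), (x14,73), (x14,74), (x14,75)}
  {x12, x13, x14} × {73, 74} = {(x12,73), (x12,74), (x13,73), (x13,74), (x14,73), (x14,74)}
  {x12, x13, x14} × {73, 75} = {(x12,73), (x12,75), (x13,73), (x13,75), (x14,73), (x14,75)}
  {x12, x13, x14} × {74, 75} = {(x12,74), (x12,75), (x13,74), (x13,75), (x14,74), (x14,75)}
  {x12, x13, x14} × {73, 74, 75} = {(x12,73), (x12,74), (x12,75), (x13,73), (x13,74), (x13,75), (x14,73), (x14,74), (x14,75)}
These 22 distinct sets form the basis B.
Close under arbitrary unions to get τ_{X×Y}; counting gives |τ_{X×Y}| = 64.


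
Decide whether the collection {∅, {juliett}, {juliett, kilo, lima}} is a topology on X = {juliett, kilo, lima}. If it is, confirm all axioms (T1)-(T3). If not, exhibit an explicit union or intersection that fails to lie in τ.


τ IS a topology on X.

Axiom (T1): ∅ ∈ τ? Yes; X ∈ τ? Yes.
Axiom (T2/T3): check pairwise unions and intersections of members of τ.
All pairwise intersections and unions checked — each lies in τ. Therefore τ satisfies (T1), (T2), (T3): it IS a topology on X.


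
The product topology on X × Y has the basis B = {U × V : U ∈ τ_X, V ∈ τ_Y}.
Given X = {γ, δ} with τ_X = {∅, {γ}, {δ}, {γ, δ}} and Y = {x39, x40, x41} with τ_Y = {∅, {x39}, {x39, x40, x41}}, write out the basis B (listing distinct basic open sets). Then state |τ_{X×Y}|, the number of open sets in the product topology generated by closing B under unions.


Basis B = {∅ × ∅, {γ} × {x39}, {δ} × {x39}, {γ, δ} × {x39}, {γ} × {x39, x40, x41}, {δ} × {x39, x40, x41}, {γ, δ} × {x39, x40, x41}}; |τ_{X×Y}| = 9.

Enumerate products U × V with U ∈ τ_X, V ∈ τ_Y (deduplicated):
  ∅ × ∅ = {} (∅)
  {γ} × {x39} = {(γ,x39)}
  {δ} × {x39} = {(δ,x39)}
  {γ, δ} × {x39} = {(γ,x39), (δ,x39)}
  {γ} × {x39, x40, x41} = {(γ,x39), (γ,x40), (γ,x41)}
  {δ} × {x39, x40, x41} = {(δ,x39), (δ,x40), (δ,x41)}
  {γ, δ} × {x39, x40, x41} = {(γ,x39), (γ,x40), (γ,x41), (δ,x39), (δ,x40), (δ,x41)}
These 7 distinct sets form the basis B.
Close under arbitrary unions to get τ_{X×Y}; counting gives |τ_{X×Y}| = 9.


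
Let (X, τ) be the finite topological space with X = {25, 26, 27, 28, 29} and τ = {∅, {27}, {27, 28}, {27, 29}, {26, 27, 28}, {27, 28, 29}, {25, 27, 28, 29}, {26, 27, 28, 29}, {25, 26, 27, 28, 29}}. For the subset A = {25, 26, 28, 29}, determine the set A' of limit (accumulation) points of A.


A' = {25, 26}

For each x ∈ X, list the open sets U ∈ τ with x ∈ U, then check whether U ∩ (A ∖ {x}) ≠ ∅ for every such U.
  x = 25: opens ∋ x are {25, 27, 28, 29}, {25, 26, 27, 28, 29}; each meets A ∖ {25}, so x IS a limit point.
  x = 26: opens ∋ x are {26, 27, 28}, {26, 27, 28, 29}, {25, 26, 27, 28, 29}; each meets A ∖ {26}, so x IS a limit point.
  x = 27: open {27} ∋ x has {27} ∩ (A ∖ {27}) = ∅, so x is NOT a limit point.
  x = 28: open {27, 28} ∋ x has {27, 28} ∩ (A ∖ {28}) = ∅, so x is NOT a limit point.
  x = 29: open {27, 29} ∋ x has {27, 29} ∩ (A ∖ {29}) = ∅, so x is NOT a limit point.
Collecting: A' = {25, 26}.


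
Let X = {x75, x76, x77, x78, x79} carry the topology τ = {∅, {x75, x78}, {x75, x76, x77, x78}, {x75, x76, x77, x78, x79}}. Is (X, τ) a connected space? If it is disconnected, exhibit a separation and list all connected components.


(X, τ) is connected.

Find clopen sets (U ∈ τ with X ∖ U ∈ τ):
  U = ∅, X ∖ U = {x75, x76, x77, x78, x79} — both open, so U is clopen.
  U = {x75, x76, x77, x78, x79}, X ∖ U = ∅ — both open, so U is clopen.
Only trivial clopens (∅ and X) exist, so (X, τ) is connected.
Compute connected components by grouping points that agree on all clopens:
  component: {x75, x76, x77, x78, x79}


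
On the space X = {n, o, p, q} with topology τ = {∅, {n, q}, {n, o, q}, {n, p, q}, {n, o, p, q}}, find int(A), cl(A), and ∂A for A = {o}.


int(A) = ∅, cl(A) = {o}, ∂A = {o}.

Closed sets in (X, τ) are complements of opens:
  closed(X, τ) = {∅, {o}, {p}, {o, p}, {n, o, p, q}}.
int(A) = ⋃ {U ∈ τ : U ⊆ A}. Opens contained in A: ∅.
Taking the union of these: int(A) = ∅.
cl(A) = ⋂ {C closed : A ⊆ C}. Closed sets containing A: {o}, {o, p}, {n, o, p, q}.
Intersecting these: cl(A) = {o}.
∂A = cl(A) ∖ int(A) = {o} ∖ ∅ = {o}.


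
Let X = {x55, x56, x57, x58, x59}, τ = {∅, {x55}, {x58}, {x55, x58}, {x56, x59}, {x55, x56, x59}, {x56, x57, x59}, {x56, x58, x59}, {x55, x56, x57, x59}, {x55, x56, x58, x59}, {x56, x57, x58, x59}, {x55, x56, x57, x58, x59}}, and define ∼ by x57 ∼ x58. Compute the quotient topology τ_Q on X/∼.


X/∼ = {[x55], [x56], [x57=x58], [x59]}; |τ_Q| = 6.

Equivalence classes: [x55], [x56], [x57=x58], [x59].
Quotient map π: X → X/∼ sends x55 ↦ [x55], x56 ↦ [x56], x57 ↦ [x57=x58], x58 ↦ [x57=x58], x59 ↦ [x59].
For each subset V ⊆ X/∼, compute π^{-1}(V) ⊆ X and check whether π^{-1}(V) ∈ τ. V is open in τ_Q iff π^{-1}(V) ∈ τ.
  V = {}: π^{-1}(V) = ∅ ∈ τ ✓.
  V = {[x55]}: π^{-1}(V) = {x55} ∈ τ ✓.
  V = {[x56]}: π^{-1}(V) = {x56} ∉ τ ✗.
  V = {[x55], [x56]}: π^{-1}(V) = {x55, x56} ∉ τ ✗.
  V = {[x57=x58]}: π^{-1}(V) = {x57, x58} ∉ τ ✗.
  V = {[x55], [x57=x58]}: π^{-1}(V) = {x55, x57, x58} ∉ τ ✗.
  V = {[x56], [x57=x58]}: π^{-1}(V) = {x56, x57, x58} ∉ τ ✗.
  V = {[x55], [x56], [x57=x58]}: π^{-1}(V) = {x55, x56, x57, x58} ∉ τ ✗.
  V = {[x59]}: π^{-1}(V) = {x59} ∉ τ ✗.
  V = {[x55], [x59]}: π^{-1}(V) = {x55, x59} ∉ τ ✗.
  V = {[x56], [x59]}: π^{-1}(V) = {x56, x59} ∈ τ ✓.
  V = {[x55], [x56], [x59]}: π^{-1}(V) = {x55, x56, x59} ∈ τ ✓.
  V = {[x57=x58], [x59]}: π^{-1}(V) = {x57, x58, x59} ∉ τ ✗.
  V = {[x55], [x57=x58], [x59]}: π^{-1}(V) = {x55, x57, x58, x59} ∉ τ ✗.
  V = {[x56], [x57=x58], [x59]}: π^{-1}(V) = {x56, x57, x58, x59} ∈ τ ✓.
  V = {[x55], [x56], [x57=x58], [x59]}: π^{-1}(V) = {x55, x56, x57, x58, x59} ∈ τ ✓.
Open sets in the quotient: τ_Q = {{}, {[x55]}, {[x56], [x59]}, {[x55], [x56], [x59]}, {[x56], [x57=x58], [x59]}, {[x55], [x56], [x57=x58], [x59]}} (6 elements).


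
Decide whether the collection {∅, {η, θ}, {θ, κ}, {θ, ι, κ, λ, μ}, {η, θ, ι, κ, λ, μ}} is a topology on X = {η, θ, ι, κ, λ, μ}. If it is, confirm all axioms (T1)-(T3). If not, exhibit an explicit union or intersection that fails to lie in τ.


τ is NOT a topology on X.

Axiom (T1): ∅ ∈ τ? Yes; X ∈ τ? Yes.
Axiom (T2/T3): check pairwise unions and intersections of members of τ.
Counterexample for (T3): {η, θ} ∩ {θ, κ} = {θ} ∉ τ. Therefore τ is NOT a topology.


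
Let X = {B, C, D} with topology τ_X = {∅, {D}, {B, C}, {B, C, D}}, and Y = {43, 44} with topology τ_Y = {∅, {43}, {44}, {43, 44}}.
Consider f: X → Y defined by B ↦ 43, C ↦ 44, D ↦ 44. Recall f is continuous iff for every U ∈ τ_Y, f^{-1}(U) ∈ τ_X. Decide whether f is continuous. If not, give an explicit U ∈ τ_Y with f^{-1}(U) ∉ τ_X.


f is NOT continuous.

Compute f^{-1}(U) for each U ∈ τ_Y:
  U = ∅: f^{-1}(U) = ∅ ∈ τ_X ✓.
  U = {43}: f^{-1}(U) = {B} ∉ τ_X ✗.
  U = {44}: f^{-1}(U) = {C, D} ∉ τ_X ✗.
  U = {43, 44}: f^{-1}(U) = {B, C, D} ∈ τ_X ✓.
Found U = {43} with f^{-1}(U) = {B} not in τ_X. Therefore f is NOT continuous.


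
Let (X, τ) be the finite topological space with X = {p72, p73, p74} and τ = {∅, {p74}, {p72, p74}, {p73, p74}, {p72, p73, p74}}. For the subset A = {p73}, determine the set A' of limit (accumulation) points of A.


A' = ∅

For each x ∈ X, list the open sets U ∈ τ with x ∈ U, then check whether U ∩ (A ∖ {x}) ≠ ∅ for every such U.
  x = p72: open {p72, p74} ∋ x has {p72, p74} ∩ (A ∖ {p72}) = ∅, so x is NOT a limit point.
  x = p73: open {p73, p74} ∋ x has {p73, p74} ∩ (A ∖ {p73}) = ∅, so x is NOT a limit point.
  x = p74: open {p74} ∋ x has {p74} ∩ (A ∖ {p74}) = ∅, so x is NOT a limit point.
Collecting: A' = ∅.


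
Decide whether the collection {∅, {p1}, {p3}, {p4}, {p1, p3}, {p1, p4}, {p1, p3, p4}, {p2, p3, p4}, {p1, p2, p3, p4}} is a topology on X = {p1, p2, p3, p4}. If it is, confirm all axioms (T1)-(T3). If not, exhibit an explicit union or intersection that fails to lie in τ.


τ is NOT a topology on X.

Axiom (T1): ∅ ∈ τ? Yes; X ∈ τ? Yes.
Axiom (T2/T3): check pairwise unions and intersections of members of τ.
Counterexample for (T2): {p3} ∪ {p4} = {p3, p4} ∉ τ. Therefore τ is NOT a topology.


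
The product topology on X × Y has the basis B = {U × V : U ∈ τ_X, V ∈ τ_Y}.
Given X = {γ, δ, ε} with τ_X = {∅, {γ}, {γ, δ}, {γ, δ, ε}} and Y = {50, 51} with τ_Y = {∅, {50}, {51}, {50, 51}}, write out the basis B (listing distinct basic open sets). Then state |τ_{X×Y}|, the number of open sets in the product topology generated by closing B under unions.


Basis B = {∅ × ∅, {γ} × {50}, {γ} × {51}, {γ} × {50, 51}, {γ, δ} × {50}, {γ, δ} × {51}, {γ, δ, ε} × {50}, {γ, δ, ε} × {51}, {γ, δ} × {50, 51}, {γ, δ, ε} × {50, 51}}; |τ_{X×Y}| = 16.

Enumerate products U × V with U ∈ τ_X, V ∈ τ_Y (deduplicated):
  ∅ × ∅ = {} (∅)
  {γ} × {50} = {(γ,50)}
  {γ} × {51} = {(γ,51)}
  {γ} × {50, 51} = {(γ,50), (γ,51)}
  {γ, δ} × {50} = {(γ,50), (δ,50)}
  {γ, δ} × {51} = {(γ,51), (δ,51)}
  {γ, δ, ε} × {50} = {(γ,50), (δ,50), (ε,50)}
  {γ, δ, ε} × {51} = {(γ,51), (δ,51), (ε,51)}
  {γ, δ} × {50, 51} = {(γ,50), (γ,51), (δ,50), (δ,51)}
  {γ, δ, ε} × {50, 51} = {(γ,50), (γ,51), (δ,50), (δ,51), (ε,50), (ε,51)}
These 10 distinct sets form the basis B.
Close under arbitrary unions to get τ_{X×Y}; counting gives |τ_{X×Y}| = 16.


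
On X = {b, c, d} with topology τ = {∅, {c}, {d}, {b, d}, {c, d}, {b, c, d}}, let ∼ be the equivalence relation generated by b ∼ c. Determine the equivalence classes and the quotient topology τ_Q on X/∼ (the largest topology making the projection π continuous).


X/∼ = {[b=c], [d]}; |τ_Q| = 3.

Equivalence classes: [b=c], [d].
Quotient map π: X → X/∼ sends b ↦ [b=c], c ↦ [b=c], d ↦ [d].
For each subset V ⊆ X/∼, compute π^{-1}(V) ⊆ X and check whether π^{-1}(V) ∈ τ. V is open in τ_Q iff π^{-1}(V) ∈ τ.
  V = {}: π^{-1}(V) = ∅ ∈ τ ✓.
  V = {[b=c]}: π^{-1}(V) = {b, c} ∉ τ ✗.
  V = {[d]}: π^{-1}(V) = {d} ∈ τ ✓.
  V = {[b=c], [d]}: π^{-1}(V) = {b, c, d} ∈ τ ✓.
Open sets in the quotient: τ_Q = {{}, {[d]}, {[b=c], [d]}} (3 elements).


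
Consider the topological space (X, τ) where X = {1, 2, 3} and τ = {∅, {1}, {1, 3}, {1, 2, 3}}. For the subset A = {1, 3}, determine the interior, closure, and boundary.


int(A) = {1, 3}, cl(A) = {1, 2, 3}, ∂A = {2}.

Closed sets in (X, τ) are complements of opens:
  closed(X, τ) = {∅, {2}, {2, 3}, {1, 2, 3}}.
int(A) = ⋃ {U ∈ τ : U ⊆ A}. Opens contained in A: ∅, {1}, {1, 3}.
Taking the union of these: int(A) = {1, 3}.
cl(A) = ⋂ {C closed : A ⊆ C}. Closed sets containing A: {1, 2, 3}.
Intersecting these: cl(A) = {1, 2, 3}.
∂A = cl(A) ∖ int(A) = {1, 2, 3} ∖ {1, 3} = {2}.


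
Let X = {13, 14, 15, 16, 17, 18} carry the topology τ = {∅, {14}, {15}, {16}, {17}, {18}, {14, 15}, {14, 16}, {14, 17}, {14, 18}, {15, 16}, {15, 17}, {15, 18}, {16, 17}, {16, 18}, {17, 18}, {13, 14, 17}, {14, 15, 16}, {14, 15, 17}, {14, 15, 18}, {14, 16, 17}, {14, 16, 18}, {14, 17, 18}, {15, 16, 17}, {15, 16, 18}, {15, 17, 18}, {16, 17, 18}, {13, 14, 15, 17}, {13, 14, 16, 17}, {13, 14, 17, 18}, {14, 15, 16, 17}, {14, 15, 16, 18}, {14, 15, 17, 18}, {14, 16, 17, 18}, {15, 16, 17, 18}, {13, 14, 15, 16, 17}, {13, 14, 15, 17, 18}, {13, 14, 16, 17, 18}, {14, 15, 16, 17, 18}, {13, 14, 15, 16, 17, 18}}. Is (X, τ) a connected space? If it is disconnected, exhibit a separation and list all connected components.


(X, τ) is disconnected; components = [{15}, {16}, {18}, {13, 14, 17}].

Find clopen sets (U ∈ τ with X ∖ U ∈ τ):
  U = ∅, X ∖ U = {13, 14, 15, 16, 17, 18} — both open, so U is clopen.
  U = {15}, X ∖ U = {13, 14, 16, 17, 18} — both open, so U is clopen.
  U = {16}, X ∖ U = {13, 14, 15, 17, 18} — both open, so U is clopen.
  U = {18}, X ∖ U = {13, 14, 15, 16, 17} — both open, so U is clopen.
  U = {15, 16}, X ∖ U = {13, 14, 17, 18} — both open, so U is clopen.
  U = {15, 18}, X ∖ U = {13, 14, 16, 17} — both open, so U is clopen.
  U = {16, 18}, X ∖ U = {13, 14, 15, 17} — both open, so U is clopen.
  U = {13, 14, 17}, X ∖ U = {15, 16, 18} — both open, so U is clopen.
  U = {15, 16, 18}, X ∖ U = {13, 14, 17} — both open, so U is clopen.
  U = {13, 14, 15, 17}, X ∖ U = {16, 18} — both open, so U is clopen.
  U = {13, 14, 16, 17}, X ∖ U = {15, 18} — both open, so U is clopen.
  U = {13, 14, 17, 18}, X ∖ U = {15, 16} — both open, so U is clopen.
  U = {13, 14, 15, 16, 17}, X ∖ U = {18} — both open, so U is clopen.
  U = {13, 14, 15, 17, 18}, X ∖ U = {16} — both open, so U is clopen.
  U = {13, 14, 16, 17, 18}, X ∖ U = {15} — both open, so U is clopen.
  U = {13, 14, 15, 16, 17, 18}, X ∖ U = ∅ — both open, so U is clopen.
Nontrivial clopen(s) exist: e.g. {13, 14, 15, 16, 17}. So (X, τ) is disconnected.
Compute connected components by grouping points that agree on all clopens:
  component: {15}
  component: {16}
  component: {18}
  component: {13, 14, 17}


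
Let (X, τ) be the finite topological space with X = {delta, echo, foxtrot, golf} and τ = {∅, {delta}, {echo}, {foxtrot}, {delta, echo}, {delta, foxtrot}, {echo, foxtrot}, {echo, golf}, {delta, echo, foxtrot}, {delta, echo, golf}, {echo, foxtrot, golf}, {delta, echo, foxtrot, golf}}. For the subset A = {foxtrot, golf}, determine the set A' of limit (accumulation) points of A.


A' = ∅

For each x ∈ X, list the open sets U ∈ τ with x ∈ U, then check whether U ∩ (A ∖ {x}) ≠ ∅ for every such U.
  x = delta: open {delta} ∋ x has {delta} ∩ (A ∖ {delta}) = ∅, so x is NOT a limit point.
  x = echo: open {echo} ∋ x has {echo} ∩ (A ∖ {echo}) = ∅, so x is NOT a limit point.
  x = foxtrot: open {foxtrot} ∋ x has {foxtrot} ∩ (A ∖ {foxtrot}) = ∅, so x is NOT a limit point.
  x = golf: open {echo, golf} ∋ x has {echo, golf} ∩ (A ∖ {golf}) = ∅, so x is NOT a limit point.
Collecting: A' = ∅.


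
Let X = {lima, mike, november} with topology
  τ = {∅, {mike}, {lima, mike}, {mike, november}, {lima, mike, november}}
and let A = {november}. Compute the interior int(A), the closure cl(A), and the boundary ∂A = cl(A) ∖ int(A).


int(A) = ∅, cl(A) = {november}, ∂A = {november}.

Closed sets in (X, τ) are complements of opens:
  closed(X, τ) = {∅, {lima}, {november}, {lima, november}, {lima, mike, november}}.
int(A) = ⋃ {U ∈ τ : U ⊆ A}. Opens contained in A: ∅.
Taking the union of these: int(A) = ∅.
cl(A) = ⋂ {C closed : A ⊆ C}. Closed sets containing A: {november}, {lima, november}, {lima, mike, november}.
Intersecting these: cl(A) = {november}.
∂A = cl(A) ∖ int(A) = {november} ∖ ∅ = {november}.


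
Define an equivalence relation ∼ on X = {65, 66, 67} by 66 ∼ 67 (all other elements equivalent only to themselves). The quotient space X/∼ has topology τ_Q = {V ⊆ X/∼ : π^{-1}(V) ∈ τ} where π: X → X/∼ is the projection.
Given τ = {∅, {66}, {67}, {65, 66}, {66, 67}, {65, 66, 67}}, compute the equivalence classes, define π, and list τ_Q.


X/∼ = {[65], [66=67]}; |τ_Q| = 3.

Equivalence classes: [65], [66=67].
Quotient map π: X → X/∼ sends 65 ↦ [65], 66 ↦ [66=67], 67 ↦ [66=67].
For each subset V ⊆ X/∼, compute π^{-1}(V) ⊆ X and check whether π^{-1}(V) ∈ τ. V is open in τ_Q iff π^{-1}(V) ∈ τ.
  V = {}: π^{-1}(V) = ∅ ∈ τ ✓.
  V = {[65]}: π^{-1}(V) = {65} ∉ τ ✗.
  V = {[66=67]}: π^{-1}(V) = {66, 67} ∈ τ ✓.
  V = {[65], [66=67]}: π^{-1}(V) = {65, 66, 67} ∈ τ ✓.
Open sets in the quotient: τ_Q = {{}, {[66=67]}, {[65], [66=67]}} (3 elements).
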